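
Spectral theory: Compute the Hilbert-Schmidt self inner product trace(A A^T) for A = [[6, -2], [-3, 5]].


trace(A * A^T) = sum of squares of all entries
= 6^2 + (-2)^2 + (-3)^2 + 5^2
= 36 + 4 + 9 + 25
= 74

74


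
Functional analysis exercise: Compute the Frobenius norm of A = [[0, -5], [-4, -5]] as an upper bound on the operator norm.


||A||_F^2 = sum a_ij^2
= 0^2 + (-5)^2 + (-4)^2 + (-5)^2
= 0 + 25 + 16 + 25 = 66
||A||_F = sqrt(66) = 8.1240

8.1240


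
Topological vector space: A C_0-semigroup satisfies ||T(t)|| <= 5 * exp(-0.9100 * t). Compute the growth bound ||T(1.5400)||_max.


||T(1.5400)|| <= 5 * exp(-0.9100 * 1.5400)
= 5 * exp(-1.4014)
= 5 * 0.2463
= 1.2313

1.2313


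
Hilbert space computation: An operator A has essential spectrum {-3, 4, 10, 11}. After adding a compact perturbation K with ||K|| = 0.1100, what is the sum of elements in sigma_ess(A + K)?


By Weyl's theorem, the essential spectrum is invariant under compact perturbations.
sigma_ess(A + K) = sigma_ess(A) = {-3, 4, 10, 11}
Sum = -3 + 4 + 10 + 11 = 22

22


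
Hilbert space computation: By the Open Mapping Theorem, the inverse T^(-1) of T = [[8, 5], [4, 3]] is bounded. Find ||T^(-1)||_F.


det(T) = 8*3 - 5*4 = 4
T^(-1) = (1/4) * [[3, -5], [-4, 8]] = [[0.7500, -1.2500], [-1.0000, 2.0000]]
||T^(-1)||_F^2 = 0.7500^2 + (-1.2500)^2 + (-1.0000)^2 + 2.0000^2 = 7.1250
||T^(-1)||_F = sqrt(7.1250) = 2.6693

2.6693


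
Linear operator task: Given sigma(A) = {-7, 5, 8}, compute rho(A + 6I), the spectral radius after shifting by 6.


Spectrum of A + 6I = {-1, 11, 14}
Spectral radius = max |lambda| over the shifted spectrum
= max(1, 11, 14) = 14

14


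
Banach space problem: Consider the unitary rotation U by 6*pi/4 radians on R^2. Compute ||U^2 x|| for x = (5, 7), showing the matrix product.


U is a rotation by theta = 6*pi/4
U^2 = rotation by 2*theta = 12*pi/4 = 4*pi/4 (mod 2*pi)
cos(4*pi/4) = -1.0000, sin(4*pi/4) = 0.0000
U^2 x = (-1.0000 * 5 - 0.0000 * 7, 0.0000 * 5 + -1.0000 * 7)
= (-5.0000, -7.0000)
||U^2 x|| = sqrt((-5.0000)^2 + (-7.0000)^2) = sqrt(74.0000) = 8.6023

8.6023


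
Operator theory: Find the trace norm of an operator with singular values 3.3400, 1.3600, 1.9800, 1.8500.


The nuclear norm is the sum of all singular values.
||T||_1 = 3.3400 + 1.3600 + 1.9800 + 1.8500
= 8.5300

8.5300


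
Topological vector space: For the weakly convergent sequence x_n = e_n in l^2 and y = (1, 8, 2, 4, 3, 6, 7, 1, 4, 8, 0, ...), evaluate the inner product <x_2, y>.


x_2 = e_2 is the standard basis vector with 1 in position 2.
<x_2, y> = y_2 = 8
As n -> infinity, <x_n, y> -> 0, confirming weak convergence of (x_n) to 0.

8


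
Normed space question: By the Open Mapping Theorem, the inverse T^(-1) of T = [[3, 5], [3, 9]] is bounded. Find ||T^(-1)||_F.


det(T) = 3*9 - 5*3 = 12
T^(-1) = (1/12) * [[9, -5], [-3, 3]] = [[0.7500, -0.4167], [-0.2500, 0.2500]]
||T^(-1)||_F^2 = 0.7500^2 + (-0.4167)^2 + (-0.2500)^2 + 0.2500^2 = 0.8611
||T^(-1)||_F = sqrt(0.8611) = 0.9280

0.9280


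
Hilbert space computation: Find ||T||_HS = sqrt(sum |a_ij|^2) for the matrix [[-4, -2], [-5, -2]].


The Hilbert-Schmidt norm is sqrt(sum of squares of all entries).
Sum of squares = (-4)^2 + (-2)^2 + (-5)^2 + (-2)^2
= 16 + 4 + 25 + 4 = 49
||T||_HS = sqrt(49) = 7.0000

7.0000


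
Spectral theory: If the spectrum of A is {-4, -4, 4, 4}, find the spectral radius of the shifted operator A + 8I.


Spectrum of A + 8I = {4, 4, 12, 12}
Spectral radius = max |lambda| over the shifted spectrum
= max(4, 4, 12, 12) = 12

12


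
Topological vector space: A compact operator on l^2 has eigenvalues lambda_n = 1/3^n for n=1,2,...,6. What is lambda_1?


The eigenvalue formula gives lambda_1 = 1/3^1
= 1/3
= 0.3333

0.3333


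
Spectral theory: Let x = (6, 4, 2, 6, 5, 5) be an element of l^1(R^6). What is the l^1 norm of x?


The l^1 norm equals the sum of absolute values of all components.
||x||_1 = 6 + 4 + 2 + 6 + 5 + 5
= 28

28.0000


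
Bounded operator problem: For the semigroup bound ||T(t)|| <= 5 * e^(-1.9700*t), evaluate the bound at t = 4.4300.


||T(4.4300)|| <= 5 * exp(-1.9700 * 4.4300)
= 5 * exp(-8.7271)
= 5 * 1.6213e-04
= 8.1066e-04

8.1066e-04


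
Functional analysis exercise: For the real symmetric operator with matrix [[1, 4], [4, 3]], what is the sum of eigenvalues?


For a self-adjoint (symmetric) matrix, the eigenvalues are real.
The sum of eigenvalues equals the trace of the matrix.
trace = 1 + 3 = 4

4


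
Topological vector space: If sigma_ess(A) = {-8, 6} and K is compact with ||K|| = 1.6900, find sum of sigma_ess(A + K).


By Weyl's theorem, the essential spectrum is invariant under compact perturbations.
sigma_ess(A + K) = sigma_ess(A) = {-8, 6}
Sum = -8 + 6 = -2

-2


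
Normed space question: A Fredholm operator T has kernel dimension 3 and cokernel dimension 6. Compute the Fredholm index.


The Fredholm index is defined as ind(T) = dim(ker T) - dim(coker T)
= 3 - 6
= -3

-3


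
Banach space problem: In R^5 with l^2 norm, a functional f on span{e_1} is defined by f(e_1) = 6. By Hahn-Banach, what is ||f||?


The norm of f is given by ||f|| = sup_{||x||=1} |f(x)|.
On span{e_1}, ||e_1|| = 1, so ||f|| = |f(e_1)| / ||e_1||
= |6| / 1 = 6.0000

6.0000


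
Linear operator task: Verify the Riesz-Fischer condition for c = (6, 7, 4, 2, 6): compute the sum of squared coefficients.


sum |c_n|^2 = 6^2 + 7^2 + 4^2 + 2^2 + 6^2
= 36 + 49 + 16 + 4 + 36
= 141

141


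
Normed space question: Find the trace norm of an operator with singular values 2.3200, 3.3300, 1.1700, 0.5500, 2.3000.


The nuclear norm is the sum of all singular values.
||T||_1 = 2.3200 + 3.3300 + 1.1700 + 0.5500 + 2.3000
= 9.6700

9.6700


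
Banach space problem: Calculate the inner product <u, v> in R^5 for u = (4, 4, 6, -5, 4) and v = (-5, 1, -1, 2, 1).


Computing the standard inner product <u, v> = sum u_i * v_i
= 4*-5 + 4*1 + 6*-1 + -5*2 + 4*1
= -20 + 4 + -6 + -10 + 4
= -28

-28


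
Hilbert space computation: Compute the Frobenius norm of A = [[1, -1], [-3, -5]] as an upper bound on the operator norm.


||A||_F^2 = sum a_ij^2
= 1^2 + (-1)^2 + (-3)^2 + (-5)^2
= 1 + 1 + 9 + 25 = 36
||A||_F = sqrt(36) = 6.0000

6.0000


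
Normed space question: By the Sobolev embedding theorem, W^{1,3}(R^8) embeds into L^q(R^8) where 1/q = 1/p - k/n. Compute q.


Using the Sobolev embedding formula: 1/q = 1/p - k/n
1/q = 1/3 - 1/8 = 5/24
q = 1/(5/24) = 24/5 = 4.8000

4.8000


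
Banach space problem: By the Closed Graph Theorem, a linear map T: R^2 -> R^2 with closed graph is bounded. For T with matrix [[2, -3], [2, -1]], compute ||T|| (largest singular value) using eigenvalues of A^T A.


A^T A = [[8, -8], [-8, 10]]
trace(A^T A) = 18, det(A^T A) = 16
discriminant = 18^2 - 4*16 = 260
Largest eigenvalue of A^T A = (trace + sqrt(disc))/2 = 17.0623
||T|| = sqrt(17.0623) = 4.1306

4.1306


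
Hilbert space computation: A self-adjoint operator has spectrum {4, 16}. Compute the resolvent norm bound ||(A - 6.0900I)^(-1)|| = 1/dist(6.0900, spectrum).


dist(6.0900, {4, 16}) = min(|6.0900 - 4|, |6.0900 - 16|)
= min(2.0900, 9.9100) = 2.0900
Resolvent bound = 1/2.0900 = 0.4785

0.4785


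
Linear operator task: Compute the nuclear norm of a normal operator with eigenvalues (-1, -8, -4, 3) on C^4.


For a normal operator, singular values equal |eigenvalues|.
Trace norm = sum |lambda_i| = 1 + 8 + 4 + 3
= 16

16


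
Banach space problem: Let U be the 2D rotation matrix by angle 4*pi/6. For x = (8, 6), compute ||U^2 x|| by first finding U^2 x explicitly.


U is a rotation by theta = 4*pi/6
U^2 = rotation by 2*theta = 8*pi/6
cos(8*pi/6) = -0.5000, sin(8*pi/6) = -0.8660
U^2 x = (-0.5000 * 8 - -0.8660 * 6, -0.8660 * 8 + -0.5000 * 6)
= (1.1962, -9.9282)
||U^2 x|| = sqrt(1.1962^2 + (-9.9282)^2) = sqrt(100.0000) = 10.0000

10.0000


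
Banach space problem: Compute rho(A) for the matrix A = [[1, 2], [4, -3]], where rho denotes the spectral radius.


For a 2x2 matrix, eigenvalues satisfy lambda^2 - (trace)*lambda + det = 0
trace = 1 + -3 = -2
det = 1*-3 - 2*4 = -11
discriminant = (-2)^2 - 4*(-11) = 48
spectral radius = max |eigenvalue| = 4.4641

4.4641


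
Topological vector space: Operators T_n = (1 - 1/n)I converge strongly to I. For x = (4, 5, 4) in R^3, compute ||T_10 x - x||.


T_10 x - x = (1 - 1/10)x - x = -x/10
||x|| = sqrt(57) = 7.5498
||T_10 x - x|| = ||x||/10 = 7.5498/10 = 0.7550

0.7550


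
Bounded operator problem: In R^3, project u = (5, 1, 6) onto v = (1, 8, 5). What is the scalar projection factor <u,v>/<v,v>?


Computing <u,v> = 5*1 + 1*8 + 6*5 = 43
Computing <v,v> = 1^2 + 8^2 + 5^2 = 90
Projection coefficient = 43/90 = 0.4778

0.4778


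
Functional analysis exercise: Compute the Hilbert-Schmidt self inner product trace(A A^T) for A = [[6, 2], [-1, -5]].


trace(A * A^T) = sum of squares of all entries
= 6^2 + 2^2 + (-1)^2 + (-5)^2
= 36 + 4 + 1 + 25
= 66

66


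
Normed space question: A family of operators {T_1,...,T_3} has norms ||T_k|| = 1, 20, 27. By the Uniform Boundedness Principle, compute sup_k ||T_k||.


By the Uniform Boundedness Principle, the supremum of norms is finite.
sup_k ||T_k|| = max(1, 20, 27) = 27

27


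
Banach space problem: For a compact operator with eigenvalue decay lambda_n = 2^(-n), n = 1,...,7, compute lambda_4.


The eigenvalue formula gives lambda_4 = 1/2^4
= 1/16
= 0.0625

0.0625


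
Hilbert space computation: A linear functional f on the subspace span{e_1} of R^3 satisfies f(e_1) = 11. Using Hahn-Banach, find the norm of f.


The norm of f is given by ||f|| = sup_{||x||=1} |f(x)|.
On span{e_1}, ||e_1|| = 1, so ||f|| = |f(e_1)| / ||e_1||
= |11| / 1 = 11.0000

11.0000


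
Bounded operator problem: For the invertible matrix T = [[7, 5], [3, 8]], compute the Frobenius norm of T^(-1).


det(T) = 7*8 - 5*3 = 41
T^(-1) = (1/41) * [[8, -5], [-3, 7]] = [[0.1951, -0.1220], [-0.0732, 0.1707]]
||T^(-1)||_F^2 = 0.1951^2 + (-0.1220)^2 + (-0.0732)^2 + 0.1707^2 = 0.0874
||T^(-1)||_F = sqrt(0.0874) = 0.2957

0.2957


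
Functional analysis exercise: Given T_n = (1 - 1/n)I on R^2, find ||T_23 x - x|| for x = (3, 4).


T_23 x - x = (1 - 1/23)x - x = -x/23
||x|| = sqrt(25) = 5.0000
||T_23 x - x|| = ||x||/23 = 5.0000/23 = 0.2174

0.2174


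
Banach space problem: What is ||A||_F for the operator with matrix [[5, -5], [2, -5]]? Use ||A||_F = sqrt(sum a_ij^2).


||A||_F^2 = sum a_ij^2
= 5^2 + (-5)^2 + 2^2 + (-5)^2
= 25 + 25 + 4 + 25 = 79
||A||_F = sqrt(79) = 8.8882

8.8882


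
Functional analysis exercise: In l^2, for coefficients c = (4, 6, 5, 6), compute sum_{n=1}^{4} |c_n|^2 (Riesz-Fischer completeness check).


sum |c_n|^2 = 4^2 + 6^2 + 5^2 + 6^2
= 16 + 36 + 25 + 36
= 113

113


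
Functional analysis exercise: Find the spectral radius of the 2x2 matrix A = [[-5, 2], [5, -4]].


For a 2x2 matrix, eigenvalues satisfy lambda^2 - (trace)*lambda + det = 0
trace = -5 + -4 = -9
det = -5*-4 - 2*5 = 10
discriminant = (-9)^2 - 4*(10) = 41
spectral radius = max |eigenvalue| = 7.7016

7.7016


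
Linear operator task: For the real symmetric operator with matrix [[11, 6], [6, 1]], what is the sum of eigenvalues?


For a self-adjoint (symmetric) matrix, the eigenvalues are real.
The sum of eigenvalues equals the trace of the matrix.
trace = 11 + 1 = 12

12


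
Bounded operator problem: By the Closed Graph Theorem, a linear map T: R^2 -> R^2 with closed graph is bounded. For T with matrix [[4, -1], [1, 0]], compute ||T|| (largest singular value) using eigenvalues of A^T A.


A^T A = [[17, -4], [-4, 1]]
trace(A^T A) = 18, det(A^T A) = 1
discriminant = 18^2 - 4*1 = 320
Largest eigenvalue of A^T A = (trace + sqrt(disc))/2 = 17.9443
||T|| = sqrt(17.9443) = 4.2361

4.2361


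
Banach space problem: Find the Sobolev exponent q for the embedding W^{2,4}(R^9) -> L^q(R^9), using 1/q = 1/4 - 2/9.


Using the Sobolev embedding formula: 1/q = 1/p - k/n
1/q = 1/4 - 2/9 = 1/36
q = 1/(1/36) = 36

36.0000


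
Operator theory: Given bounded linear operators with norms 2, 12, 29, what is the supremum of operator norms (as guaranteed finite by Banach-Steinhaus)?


By the Uniform Boundedness Principle, the supremum of norms is finite.
sup_k ||T_k|| = max(2, 12, 29) = 29

29


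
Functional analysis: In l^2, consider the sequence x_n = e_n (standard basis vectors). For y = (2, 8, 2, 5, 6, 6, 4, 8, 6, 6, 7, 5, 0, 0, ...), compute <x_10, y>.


x_10 = e_10 is the standard basis vector with 1 in position 10.
<x_10, y> = y_10 = 6
As n -> infinity, <x_n, y> -> 0, confirming weak convergence of (x_n) to 0.

6


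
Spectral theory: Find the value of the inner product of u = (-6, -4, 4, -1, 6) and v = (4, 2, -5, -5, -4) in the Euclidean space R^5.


Computing the standard inner product <u, v> = sum u_i * v_i
= -6*4 + -4*2 + 4*-5 + -1*-5 + 6*-4
= -24 + -8 + -20 + 5 + -24
= -71

-71


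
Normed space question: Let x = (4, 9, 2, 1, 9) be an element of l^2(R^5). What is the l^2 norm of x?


The l^2 norm = (sum |x_i|^2)^(1/2)
Sum of 2th powers = 16 + 81 + 4 + 1 + 81 = 183
||x||_2 = (183)^(1/2) = 13.5277

13.5277


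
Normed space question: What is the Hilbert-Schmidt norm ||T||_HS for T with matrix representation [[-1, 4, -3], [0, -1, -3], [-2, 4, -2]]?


The Hilbert-Schmidt norm is sqrt(sum of squares of all entries).
Sum of squares = (-1)^2 + 4^2 + (-3)^2 + 0^2 + (-1)^2 + (-3)^2 + (-2)^2 + 4^2 + (-2)^2
= 1 + 16 + 9 + 0 + 1 + 9 + 4 + 16 + 4 = 60
||T||_HS = sqrt(60) = 7.7460

7.7460


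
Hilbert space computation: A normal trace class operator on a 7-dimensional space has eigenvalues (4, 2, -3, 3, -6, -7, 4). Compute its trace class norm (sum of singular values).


For a normal operator, singular values equal |eigenvalues|.
Trace norm = sum |lambda_i| = 4 + 2 + 3 + 3 + 6 + 7 + 4
= 29

29


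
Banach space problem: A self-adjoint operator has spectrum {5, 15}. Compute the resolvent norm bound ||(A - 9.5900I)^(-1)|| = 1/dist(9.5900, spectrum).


dist(9.5900, {5, 15}) = min(|9.5900 - 5|, |9.5900 - 15|)
= min(4.5900, 5.4100) = 4.5900
Resolvent bound = 1/4.5900 = 0.2179

0.2179


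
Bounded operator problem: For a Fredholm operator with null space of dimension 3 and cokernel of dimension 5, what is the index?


The Fredholm index is defined as ind(T) = dim(ker T) - dim(coker T)
= 3 - 5
= -2

-2


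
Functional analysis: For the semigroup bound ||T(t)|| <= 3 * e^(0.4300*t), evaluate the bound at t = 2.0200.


||T(2.0200)|| <= 3 * exp(0.4300 * 2.0200)
= 3 * exp(0.8686)
= 3 * 2.3836
= 7.1507

7.1507


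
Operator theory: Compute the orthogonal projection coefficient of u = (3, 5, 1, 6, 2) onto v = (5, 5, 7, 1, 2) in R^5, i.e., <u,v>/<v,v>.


Computing <u,v> = 3*5 + 5*5 + 1*7 + 6*1 + 2*2 = 57
Computing <v,v> = 5^2 + 5^2 + 7^2 + 1^2 + 2^2 = 104
Projection coefficient = 57/104 = 0.5481

0.5481


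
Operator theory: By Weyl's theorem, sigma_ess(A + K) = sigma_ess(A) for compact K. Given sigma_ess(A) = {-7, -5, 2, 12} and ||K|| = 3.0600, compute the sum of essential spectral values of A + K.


By Weyl's theorem, the essential spectrum is invariant under compact perturbations.
sigma_ess(A + K) = sigma_ess(A) = {-7, -5, 2, 12}
Sum = -7 + -5 + 2 + 12 = 2

2


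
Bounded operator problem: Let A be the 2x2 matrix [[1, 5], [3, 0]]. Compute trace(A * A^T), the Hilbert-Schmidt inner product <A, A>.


trace(A * A^T) = sum of squares of all entries
= 1^2 + 5^2 + 3^2 + 0^2
= 1 + 25 + 9 + 0
= 35

35


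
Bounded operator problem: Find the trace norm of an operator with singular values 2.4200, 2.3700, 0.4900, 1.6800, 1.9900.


The nuclear norm is the sum of all singular values.
||T||_1 = 2.4200 + 2.3700 + 0.4900 + 1.6800 + 1.9900
= 8.9500

8.9500


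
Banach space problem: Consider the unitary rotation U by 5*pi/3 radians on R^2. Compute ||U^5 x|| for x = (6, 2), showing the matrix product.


U is a rotation by theta = 5*pi/3
U^5 = rotation by 5*theta = 25*pi/3 = 1*pi/3 (mod 2*pi)
cos(1*pi/3) = 0.5000, sin(1*pi/3) = 0.8660
U^5 x = (0.5000 * 6 - 0.8660 * 2, 0.8660 * 6 + 0.5000 * 2)
= (1.2679, 6.1962)
||U^5 x|| = sqrt(1.2679^2 + 6.1962^2) = sqrt(40.0000) = 6.3246

6.3246


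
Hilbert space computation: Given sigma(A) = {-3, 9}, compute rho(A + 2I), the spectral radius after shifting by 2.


Spectrum of A + 2I = {-1, 11}
Spectral radius = max |lambda| over the shifted spectrum
= max(1, 11) = 11

11


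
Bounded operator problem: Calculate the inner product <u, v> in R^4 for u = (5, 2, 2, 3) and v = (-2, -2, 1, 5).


Computing the standard inner product <u, v> = sum u_i * v_i
= 5*-2 + 2*-2 + 2*1 + 3*5
= -10 + -4 + 2 + 15
= 3

3


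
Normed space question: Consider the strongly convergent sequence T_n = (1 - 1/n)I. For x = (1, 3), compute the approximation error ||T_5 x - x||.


T_5 x - x = (1 - 1/5)x - x = -x/5
||x|| = sqrt(10) = 3.1623
||T_5 x - x|| = ||x||/5 = 3.1623/5 = 0.6325

0.6325


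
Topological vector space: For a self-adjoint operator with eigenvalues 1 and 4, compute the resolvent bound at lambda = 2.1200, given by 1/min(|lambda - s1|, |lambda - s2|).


dist(2.1200, {1, 4}) = min(|2.1200 - 1|, |2.1200 - 4|)
= min(1.1200, 1.8800) = 1.1200
Resolvent bound = 1/1.1200 = 0.8929

0.8929


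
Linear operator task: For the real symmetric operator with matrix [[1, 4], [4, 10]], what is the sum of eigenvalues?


For a self-adjoint (symmetric) matrix, the eigenvalues are real.
The sum of eigenvalues equals the trace of the matrix.
trace = 1 + 10 = 11

11


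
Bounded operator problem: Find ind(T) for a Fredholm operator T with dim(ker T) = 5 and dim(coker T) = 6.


The Fredholm index is defined as ind(T) = dim(ker T) - dim(coker T)
= 5 - 6
= -1

-1


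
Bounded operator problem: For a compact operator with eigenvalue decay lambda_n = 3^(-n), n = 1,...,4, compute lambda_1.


The eigenvalue formula gives lambda_1 = 1/3^1
= 1/3
= 0.3333

0.3333


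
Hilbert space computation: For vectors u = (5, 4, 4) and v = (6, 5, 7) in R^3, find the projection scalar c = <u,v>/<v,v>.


Computing <u,v> = 5*6 + 4*5 + 4*7 = 78
Computing <v,v> = 6^2 + 5^2 + 7^2 = 110
Projection coefficient = 78/110 = 0.7091

0.7091


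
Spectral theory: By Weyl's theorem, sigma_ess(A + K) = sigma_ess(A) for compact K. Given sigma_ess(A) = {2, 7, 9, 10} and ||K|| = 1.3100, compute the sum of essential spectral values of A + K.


By Weyl's theorem, the essential spectrum is invariant under compact perturbations.
sigma_ess(A + K) = sigma_ess(A) = {2, 7, 9, 10}
Sum = 2 + 7 + 9 + 10 = 28

28


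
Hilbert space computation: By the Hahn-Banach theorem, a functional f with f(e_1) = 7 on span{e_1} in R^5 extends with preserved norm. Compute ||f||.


The norm of f is given by ||f|| = sup_{||x||=1} |f(x)|.
On span{e_1}, ||e_1|| = 1, so ||f|| = |f(e_1)| / ||e_1||
= |7| / 1 = 7.0000

7.0000


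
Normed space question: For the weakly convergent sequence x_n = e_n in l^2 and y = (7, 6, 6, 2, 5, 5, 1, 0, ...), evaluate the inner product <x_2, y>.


x_2 = e_2 is the standard basis vector with 1 in position 2.
<x_2, y> = y_2 = 6
As n -> infinity, <x_n, y> -> 0, confirming weak convergence of (x_n) to 0.

6


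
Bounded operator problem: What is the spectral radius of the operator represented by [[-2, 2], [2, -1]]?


For a 2x2 matrix, eigenvalues satisfy lambda^2 - (trace)*lambda + det = 0
trace = -2 + -1 = -3
det = -2*-1 - 2*2 = -2
discriminant = (-3)^2 - 4*(-2) = 17
spectral radius = max |eigenvalue| = 3.5616

3.5616


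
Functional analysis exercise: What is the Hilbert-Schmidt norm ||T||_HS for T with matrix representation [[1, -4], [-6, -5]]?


The Hilbert-Schmidt norm is sqrt(sum of squares of all entries).
Sum of squares = 1^2 + (-4)^2 + (-6)^2 + (-5)^2
= 1 + 16 + 36 + 25 = 78
||T||_HS = sqrt(78) = 8.8318

8.8318


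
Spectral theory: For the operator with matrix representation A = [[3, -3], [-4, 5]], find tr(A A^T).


trace(A * A^T) = sum of squares of all entries
= 3^2 + (-3)^2 + (-4)^2 + 5^2
= 9 + 9 + 16 + 25
= 59

59


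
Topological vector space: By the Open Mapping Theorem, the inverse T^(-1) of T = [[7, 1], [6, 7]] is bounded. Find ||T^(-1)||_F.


det(T) = 7*7 - 1*6 = 43
T^(-1) = (1/43) * [[7, -1], [-6, 7]] = [[0.1628, -0.0233], [-0.1395, 0.1628]]
||T^(-1)||_F^2 = 0.1628^2 + (-0.0233)^2 + (-0.1395)^2 + 0.1628^2 = 0.0730
||T^(-1)||_F = sqrt(0.0730) = 0.2702

0.2702


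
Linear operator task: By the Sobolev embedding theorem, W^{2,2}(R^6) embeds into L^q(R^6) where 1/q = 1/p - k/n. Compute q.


Using the Sobolev embedding formula: 1/q = 1/p - k/n
1/q = 1/2 - 2/6 = 1/6
q = 1/(1/6) = 6

6.0000


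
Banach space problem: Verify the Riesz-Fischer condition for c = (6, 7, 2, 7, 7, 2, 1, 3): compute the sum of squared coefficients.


sum |c_n|^2 = 6^2 + 7^2 + 2^2 + 7^2 + 7^2 + 2^2 + 1^2 + 3^2
= 36 + 49 + 4 + 49 + 49 + 4 + 1 + 9
= 201

201


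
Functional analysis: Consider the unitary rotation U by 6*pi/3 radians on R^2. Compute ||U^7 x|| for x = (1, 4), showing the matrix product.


U is a rotation by theta = 6*pi/3
U^7 = rotation by 7*theta = 42*pi/3 = 0*pi/3 (mod 2*pi)
cos(0*pi/3) = 1.0000, sin(0*pi/3) = 0.0000
U^7 x = (1.0000 * 1 - 0.0000 * 4, 0.0000 * 1 + 1.0000 * 4)
= (1.0000, 4.0000)
||U^7 x|| = sqrt(1.0000^2 + 4.0000^2) = sqrt(17.0000) = 4.1231

4.1231


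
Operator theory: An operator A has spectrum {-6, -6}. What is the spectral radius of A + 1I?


Spectrum of A + 1I = {-5, -5}
Spectral radius = max |lambda| over the shifted spectrum
= max(5, 5) = 5

5


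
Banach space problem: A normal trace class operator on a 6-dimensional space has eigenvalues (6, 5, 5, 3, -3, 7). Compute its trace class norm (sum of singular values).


For a normal operator, singular values equal |eigenvalues|.
Trace norm = sum |lambda_i| = 6 + 5 + 5 + 3 + 3 + 7
= 29

29


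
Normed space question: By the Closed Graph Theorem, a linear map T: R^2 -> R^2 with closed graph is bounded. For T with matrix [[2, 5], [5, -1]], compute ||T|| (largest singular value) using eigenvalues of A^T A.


A^T A = [[29, 5], [5, 26]]
trace(A^T A) = 55, det(A^T A) = 729
discriminant = 55^2 - 4*729 = 109
Largest eigenvalue of A^T A = (trace + sqrt(disc))/2 = 32.7202
||T|| = sqrt(32.7202) = 5.7202

5.7202


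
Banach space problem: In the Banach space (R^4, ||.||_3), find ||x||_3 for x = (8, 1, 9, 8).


The l^3 norm = (sum |x_i|^3)^(1/3)
Sum of 3th powers = 512 + 1 + 729 + 512 = 1754
||x||_3 = (1754)^(1/3) = 12.0599

12.0599


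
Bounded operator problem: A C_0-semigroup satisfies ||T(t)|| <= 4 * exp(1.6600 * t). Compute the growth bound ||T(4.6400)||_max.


||T(4.6400)|| <= 4 * exp(1.6600 * 4.6400)
= 4 * exp(7.7024)
= 4 * 2213.6544
= 8854.6176

8854.6176


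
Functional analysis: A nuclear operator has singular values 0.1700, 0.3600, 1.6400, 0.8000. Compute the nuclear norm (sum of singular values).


The nuclear norm is the sum of all singular values.
||T||_1 = 0.1700 + 0.3600 + 1.6400 + 0.8000
= 2.9700

2.9700


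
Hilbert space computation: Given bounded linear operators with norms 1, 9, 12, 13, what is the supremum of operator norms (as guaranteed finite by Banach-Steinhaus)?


By the Uniform Boundedness Principle, the supremum of norms is finite.
sup_k ||T_k|| = max(1, 9, 12, 13) = 13

13


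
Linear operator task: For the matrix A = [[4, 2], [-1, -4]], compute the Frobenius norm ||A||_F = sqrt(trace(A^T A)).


||A||_F^2 = sum a_ij^2
= 4^2 + 2^2 + (-1)^2 + (-4)^2
= 16 + 4 + 1 + 16 = 37
||A||_F = sqrt(37) = 6.0828

6.0828


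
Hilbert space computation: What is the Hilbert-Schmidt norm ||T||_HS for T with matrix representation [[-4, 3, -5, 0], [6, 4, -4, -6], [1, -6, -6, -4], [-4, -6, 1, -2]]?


The Hilbert-Schmidt norm is sqrt(sum of squares of all entries).
Sum of squares = (-4)^2 + 3^2 + (-5)^2 + 0^2 + 6^2 + 4^2 + (-4)^2 + (-6)^2 + 1^2 + (-6)^2 + (-6)^2 + (-4)^2 + (-4)^2 + (-6)^2 + 1^2 + (-2)^2
= 16 + 9 + 25 + 0 + 36 + 16 + 16 + 36 + 1 + 36 + 36 + 16 + 16 + 36 + 1 + 4 = 300
||T||_HS = sqrt(300) = 17.3205

17.3205


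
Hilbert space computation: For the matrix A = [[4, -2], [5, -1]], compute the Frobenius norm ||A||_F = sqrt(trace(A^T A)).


||A||_F^2 = sum a_ij^2
= 4^2 + (-2)^2 + 5^2 + (-1)^2
= 16 + 4 + 25 + 1 = 46
||A||_F = sqrt(46) = 6.7823

6.7823


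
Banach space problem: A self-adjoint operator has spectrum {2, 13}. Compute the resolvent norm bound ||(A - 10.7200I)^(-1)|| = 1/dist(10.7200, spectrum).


dist(10.7200, {2, 13}) = min(|10.7200 - 2|, |10.7200 - 13|)
= min(8.7200, 2.2800) = 2.2800
Resolvent bound = 1/2.2800 = 0.4386

0.4386


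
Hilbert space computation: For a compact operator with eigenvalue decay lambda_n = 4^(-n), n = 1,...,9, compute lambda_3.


The eigenvalue formula gives lambda_3 = 1/4^3
= 1/64
= 0.0156

0.0156


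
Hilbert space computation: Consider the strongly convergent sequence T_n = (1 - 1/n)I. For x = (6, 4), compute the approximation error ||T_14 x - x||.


T_14 x - x = (1 - 1/14)x - x = -x/14
||x|| = sqrt(52) = 7.2111
||T_14 x - x|| = ||x||/14 = 7.2111/14 = 0.5151

0.5151


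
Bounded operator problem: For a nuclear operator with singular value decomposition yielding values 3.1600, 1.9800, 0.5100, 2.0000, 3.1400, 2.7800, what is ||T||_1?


The nuclear norm is the sum of all singular values.
||T||_1 = 3.1600 + 1.9800 + 0.5100 + 2.0000 + 3.1400 + 2.7800
= 13.5700

13.5700


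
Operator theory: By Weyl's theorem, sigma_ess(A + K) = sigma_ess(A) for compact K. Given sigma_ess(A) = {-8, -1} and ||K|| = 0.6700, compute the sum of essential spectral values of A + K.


By Weyl's theorem, the essential spectrum is invariant under compact perturbations.
sigma_ess(A + K) = sigma_ess(A) = {-8, -1}
Sum = -8 + -1 = -9

-9


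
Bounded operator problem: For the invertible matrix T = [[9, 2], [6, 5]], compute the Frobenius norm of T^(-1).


det(T) = 9*5 - 2*6 = 33
T^(-1) = (1/33) * [[5, -2], [-6, 9]] = [[0.1515, -0.0606], [-0.1818, 0.2727]]
||T^(-1)||_F^2 = 0.1515^2 + (-0.0606)^2 + (-0.1818)^2 + 0.2727^2 = 0.1341
||T^(-1)||_F = sqrt(0.1341) = 0.3662

0.3662


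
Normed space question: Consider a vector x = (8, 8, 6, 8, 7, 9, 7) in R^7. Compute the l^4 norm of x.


The l^4 norm = (sum |x_i|^4)^(1/4)
Sum of 4th powers = 4096 + 4096 + 1296 + 4096 + 2401 + 6561 + 2401 = 24947
||x||_4 = (24947)^(1/4) = 12.5677

12.5677


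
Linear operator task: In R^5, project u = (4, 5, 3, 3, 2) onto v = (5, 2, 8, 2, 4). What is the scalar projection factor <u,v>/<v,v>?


Computing <u,v> = 4*5 + 5*2 + 3*8 + 3*2 + 2*4 = 68
Computing <v,v> = 5^2 + 2^2 + 8^2 + 2^2 + 4^2 = 113
Projection coefficient = 68/113 = 0.6018

0.6018


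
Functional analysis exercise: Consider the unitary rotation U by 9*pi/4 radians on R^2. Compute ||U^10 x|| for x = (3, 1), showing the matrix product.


U is a rotation by theta = 9*pi/4
U^10 = rotation by 10*theta = 90*pi/4 = 2*pi/4 (mod 2*pi)
cos(2*pi/4) = 0.0000, sin(2*pi/4) = 1.0000
U^10 x = (0.0000 * 3 - 1.0000 * 1, 1.0000 * 3 + 0.0000 * 1)
= (-1.0000, 3.0000)
||U^10 x|| = sqrt((-1.0000)^2 + 3.0000^2) = sqrt(10.0000) = 3.1623

3.1623


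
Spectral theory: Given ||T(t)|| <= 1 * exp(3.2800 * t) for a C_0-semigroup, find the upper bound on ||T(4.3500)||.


||T(4.3500)|| <= 1 * exp(3.2800 * 4.3500)
= 1 * exp(14.2680)
= 1 * 1.5722e+06
= 1.5722e+06

1.5722e+06


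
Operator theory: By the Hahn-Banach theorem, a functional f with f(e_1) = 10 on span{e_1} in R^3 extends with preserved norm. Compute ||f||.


The norm of f is given by ||f|| = sup_{||x||=1} |f(x)|.
On span{e_1}, ||e_1|| = 1, so ||f|| = |f(e_1)| / ||e_1||
= |10| / 1 = 10.0000

10.0000


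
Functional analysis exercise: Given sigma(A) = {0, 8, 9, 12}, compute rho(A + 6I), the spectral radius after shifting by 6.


Spectrum of A + 6I = {6, 14, 15, 18}
Spectral radius = max |lambda| over the shifted spectrum
= max(6, 14, 15, 18) = 18

18


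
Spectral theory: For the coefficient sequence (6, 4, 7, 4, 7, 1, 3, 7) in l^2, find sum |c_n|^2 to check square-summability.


sum |c_n|^2 = 6^2 + 4^2 + 7^2 + 4^2 + 7^2 + 1^2 + 3^2 + 7^2
= 36 + 16 + 49 + 16 + 49 + 1 + 9 + 49
= 225

225


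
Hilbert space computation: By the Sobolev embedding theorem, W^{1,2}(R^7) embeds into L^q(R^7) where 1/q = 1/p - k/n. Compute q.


Using the Sobolev embedding formula: 1/q = 1/p - k/n
1/q = 1/2 - 1/7 = 5/14
q = 1/(5/14) = 14/5 = 2.8000

2.8000


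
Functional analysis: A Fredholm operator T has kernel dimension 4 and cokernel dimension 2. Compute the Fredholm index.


The Fredholm index is defined as ind(T) = dim(ker T) - dim(coker T)
= 4 - 2
= 2

2


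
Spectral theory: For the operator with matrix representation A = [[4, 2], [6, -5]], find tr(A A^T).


trace(A * A^T) = sum of squares of all entries
= 4^2 + 2^2 + 6^2 + (-5)^2
= 16 + 4 + 36 + 25
= 81

81


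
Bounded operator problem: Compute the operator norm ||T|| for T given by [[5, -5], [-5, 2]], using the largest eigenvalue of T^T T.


A^T A = [[50, -35], [-35, 29]]
trace(A^T A) = 79, det(A^T A) = 225
discriminant = 79^2 - 4*225 = 5341
Largest eigenvalue of A^T A = (trace + sqrt(disc))/2 = 76.0411
||T|| = sqrt(76.0411) = 8.7202

8.7202


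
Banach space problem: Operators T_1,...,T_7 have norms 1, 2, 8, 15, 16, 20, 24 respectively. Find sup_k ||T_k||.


By the Uniform Boundedness Principle, the supremum of norms is finite.
sup_k ||T_k|| = max(1, 2, 8, 15, 16, 20, 24) = 24

24


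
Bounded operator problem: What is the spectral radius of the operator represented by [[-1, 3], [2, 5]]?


For a 2x2 matrix, eigenvalues satisfy lambda^2 - (trace)*lambda + det = 0
trace = -1 + 5 = 4
det = -1*5 - 3*2 = -11
discriminant = 4^2 - 4*(-11) = 60
spectral radius = max |eigenvalue| = 5.8730

5.8730


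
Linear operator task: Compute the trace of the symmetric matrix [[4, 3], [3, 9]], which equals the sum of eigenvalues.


For a self-adjoint (symmetric) matrix, the eigenvalues are real.
The sum of eigenvalues equals the trace of the matrix.
trace = 4 + 9 = 13

13


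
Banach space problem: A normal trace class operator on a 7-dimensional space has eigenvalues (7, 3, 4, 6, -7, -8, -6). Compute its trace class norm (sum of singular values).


For a normal operator, singular values equal |eigenvalues|.
Trace norm = sum |lambda_i| = 7 + 3 + 4 + 6 + 7 + 8 + 6
= 41

41


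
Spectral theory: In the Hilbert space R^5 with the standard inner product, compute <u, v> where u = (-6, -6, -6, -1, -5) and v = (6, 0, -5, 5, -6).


Computing the standard inner product <u, v> = sum u_i * v_i
= -6*6 + -6*0 + -6*-5 + -1*5 + -5*-6
= -36 + 0 + 30 + -5 + 30
= 19

19


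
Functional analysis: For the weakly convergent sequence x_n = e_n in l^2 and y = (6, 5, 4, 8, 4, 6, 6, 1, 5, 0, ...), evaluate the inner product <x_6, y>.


x_6 = e_6 is the standard basis vector with 1 in position 6.
<x_6, y> = y_6 = 6
As n -> infinity, <x_n, y> -> 0, confirming weak convergence of (x_n) to 0.

6


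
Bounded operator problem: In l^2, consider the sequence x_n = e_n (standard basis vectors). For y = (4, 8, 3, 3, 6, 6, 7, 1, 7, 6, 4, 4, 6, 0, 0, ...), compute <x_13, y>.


x_13 = e_13 is the standard basis vector with 1 in position 13.
<x_13, y> = y_13 = 6
As n -> infinity, <x_n, y> -> 0, confirming weak convergence of (x_n) to 0.

6


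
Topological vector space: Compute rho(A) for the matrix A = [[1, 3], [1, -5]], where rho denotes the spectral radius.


For a 2x2 matrix, eigenvalues satisfy lambda^2 - (trace)*lambda + det = 0
trace = 1 + -5 = -4
det = 1*-5 - 3*1 = -8
discriminant = (-4)^2 - 4*(-8) = 48
spectral radius = max |eigenvalue| = 5.4641

5.4641


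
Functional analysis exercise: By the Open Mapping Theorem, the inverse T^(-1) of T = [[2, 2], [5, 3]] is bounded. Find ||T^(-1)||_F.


det(T) = 2*3 - 2*5 = -4
T^(-1) = (1/-4) * [[3, -2], [-5, 2]] = [[-0.7500, 0.5000], [1.2500, -0.5000]]
||T^(-1)||_F^2 = (-0.7500)^2 + 0.5000^2 + 1.2500^2 + (-0.5000)^2 = 2.6250
||T^(-1)||_F = sqrt(2.6250) = 1.6202

1.6202


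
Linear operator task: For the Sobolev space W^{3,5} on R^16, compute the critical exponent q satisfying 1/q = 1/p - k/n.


Using the Sobolev embedding formula: 1/q = 1/p - k/n
1/q = 1/5 - 3/16 = 1/80
q = 1/(1/80) = 80

80.0000


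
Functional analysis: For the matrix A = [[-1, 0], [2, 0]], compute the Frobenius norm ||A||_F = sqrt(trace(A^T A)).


||A||_F^2 = sum a_ij^2
= (-1)^2 + 0^2 + 2^2 + 0^2
= 1 + 0 + 4 + 0 = 5
||A||_F = sqrt(5) = 2.2361

2.2361


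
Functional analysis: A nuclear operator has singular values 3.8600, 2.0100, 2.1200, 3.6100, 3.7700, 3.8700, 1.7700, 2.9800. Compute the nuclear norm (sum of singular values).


The nuclear norm is the sum of all singular values.
||T||_1 = 3.8600 + 2.0100 + 2.1200 + 3.6100 + 3.7700 + 3.8700 + 1.7700 + 2.9800
= 23.9900

23.9900


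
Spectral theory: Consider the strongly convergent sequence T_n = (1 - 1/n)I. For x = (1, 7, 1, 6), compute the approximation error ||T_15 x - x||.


T_15 x - x = (1 - 1/15)x - x = -x/15
||x|| = sqrt(87) = 9.3274
||T_15 x - x|| = ||x||/15 = 9.3274/15 = 0.6218

0.6218


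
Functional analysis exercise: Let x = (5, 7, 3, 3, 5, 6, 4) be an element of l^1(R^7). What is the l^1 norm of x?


The l^1 norm equals the sum of absolute values of all components.
||x||_1 = 5 + 7 + 3 + 3 + 5 + 6 + 4
= 33

33.0000


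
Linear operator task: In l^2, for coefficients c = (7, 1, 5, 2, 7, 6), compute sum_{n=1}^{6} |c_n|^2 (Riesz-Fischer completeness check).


sum |c_n|^2 = 7^2 + 1^2 + 5^2 + 2^2 + 7^2 + 6^2
= 49 + 1 + 25 + 4 + 49 + 36
= 164

164


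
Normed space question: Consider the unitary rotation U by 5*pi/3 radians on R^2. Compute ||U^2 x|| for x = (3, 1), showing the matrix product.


U is a rotation by theta = 5*pi/3
U^2 = rotation by 2*theta = 10*pi/3 = 4*pi/3 (mod 2*pi)
cos(4*pi/3) = -0.5000, sin(4*pi/3) = -0.8660
U^2 x = (-0.5000 * 3 - -0.8660 * 1, -0.8660 * 3 + -0.5000 * 1)
= (-0.6340, -3.0981)
||U^2 x|| = sqrt((-0.6340)^2 + (-3.0981)^2) = sqrt(10.0000) = 3.1623

3.1623


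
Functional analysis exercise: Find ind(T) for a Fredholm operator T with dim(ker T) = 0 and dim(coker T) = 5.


The Fredholm index is defined as ind(T) = dim(ker T) - dim(coker T)
= 0 - 5
= -5

-5


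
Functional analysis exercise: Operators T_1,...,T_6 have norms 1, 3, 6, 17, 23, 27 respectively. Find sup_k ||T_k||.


By the Uniform Boundedness Principle, the supremum of norms is finite.
sup_k ||T_k|| = max(1, 3, 6, 17, 23, 27) = 27

27


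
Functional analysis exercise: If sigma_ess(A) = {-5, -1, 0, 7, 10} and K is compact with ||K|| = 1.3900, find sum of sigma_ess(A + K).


By Weyl's theorem, the essential spectrum is invariant under compact perturbations.
sigma_ess(A + K) = sigma_ess(A) = {-5, -1, 0, 7, 10}
Sum = -5 + -1 + 0 + 7 + 10 = 11

11


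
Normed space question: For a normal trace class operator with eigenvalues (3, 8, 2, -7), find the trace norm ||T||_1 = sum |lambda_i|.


For a normal operator, singular values equal |eigenvalues|.
Trace norm = sum |lambda_i| = 3 + 8 + 2 + 7
= 20

20


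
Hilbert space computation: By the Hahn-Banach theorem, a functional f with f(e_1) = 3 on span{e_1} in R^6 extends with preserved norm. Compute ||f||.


The norm of f is given by ||f|| = sup_{||x||=1} |f(x)|.
On span{e_1}, ||e_1|| = 1, so ||f|| = |f(e_1)| / ||e_1||
= |3| / 1 = 3.0000

3.0000


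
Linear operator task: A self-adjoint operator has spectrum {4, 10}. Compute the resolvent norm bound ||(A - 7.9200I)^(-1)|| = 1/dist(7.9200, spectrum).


dist(7.9200, {4, 10}) = min(|7.9200 - 4|, |7.9200 - 10|)
= min(3.9200, 2.0800) = 2.0800
Resolvent bound = 1/2.0800 = 0.4808

0.4808


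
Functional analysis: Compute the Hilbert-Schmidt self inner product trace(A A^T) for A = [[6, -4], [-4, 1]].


trace(A * A^T) = sum of squares of all entries
= 6^2 + (-4)^2 + (-4)^2 + 1^2
= 36 + 16 + 16 + 1
= 69

69


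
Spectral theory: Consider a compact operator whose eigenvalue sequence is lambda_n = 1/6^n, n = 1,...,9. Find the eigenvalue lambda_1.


The eigenvalue formula gives lambda_1 = 1/6^1
= 1/6
= 0.1667

0.1667


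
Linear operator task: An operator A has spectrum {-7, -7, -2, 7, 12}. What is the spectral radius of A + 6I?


Spectrum of A + 6I = {-1, -1, 4, 13, 18}
Spectral radius = max |lambda| over the shifted spectrum
= max(1, 1, 4, 13, 18) = 18

18


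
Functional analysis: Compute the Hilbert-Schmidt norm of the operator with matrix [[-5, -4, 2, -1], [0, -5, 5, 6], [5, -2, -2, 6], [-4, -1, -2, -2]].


The Hilbert-Schmidt norm is sqrt(sum of squares of all entries).
Sum of squares = (-5)^2 + (-4)^2 + 2^2 + (-1)^2 + 0^2 + (-5)^2 + 5^2 + 6^2 + 5^2 + (-2)^2 + (-2)^2 + 6^2 + (-4)^2 + (-1)^2 + (-2)^2 + (-2)^2
= 25 + 16 + 4 + 1 + 0 + 25 + 25 + 36 + 25 + 4 + 4 + 36 + 16 + 1 + 4 + 4 = 226
||T||_HS = sqrt(226) = 15.0333

15.0333


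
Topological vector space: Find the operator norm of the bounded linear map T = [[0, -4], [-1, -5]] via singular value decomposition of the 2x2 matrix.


A^T A = [[1, 5], [5, 41]]
trace(A^T A) = 42, det(A^T A) = 16
discriminant = 42^2 - 4*16 = 1700
Largest eigenvalue of A^T A = (trace + sqrt(disc))/2 = 41.6155
||T|| = sqrt(41.6155) = 6.4510

6.4510


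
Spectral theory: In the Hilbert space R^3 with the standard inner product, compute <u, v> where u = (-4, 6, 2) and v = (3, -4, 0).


Computing the standard inner product <u, v> = sum u_i * v_i
= -4*3 + 6*-4 + 2*0
= -12 + -24 + 0
= -36

-36


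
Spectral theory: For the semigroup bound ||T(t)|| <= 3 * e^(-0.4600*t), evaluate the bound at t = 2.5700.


||T(2.5700)|| <= 3 * exp(-0.4600 * 2.5700)
= 3 * exp(-1.1822)
= 3 * 0.3066
= 0.9198

0.9198


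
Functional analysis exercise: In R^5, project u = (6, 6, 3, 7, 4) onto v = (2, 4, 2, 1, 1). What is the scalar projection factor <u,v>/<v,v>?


Computing <u,v> = 6*2 + 6*4 + 3*2 + 7*1 + 4*1 = 53
Computing <v,v> = 2^2 + 4^2 + 2^2 + 1^2 + 1^2 = 26
Projection coefficient = 53/26 = 2.0385

2.0385


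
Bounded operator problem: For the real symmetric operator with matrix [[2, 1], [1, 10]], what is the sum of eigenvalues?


For a self-adjoint (symmetric) matrix, the eigenvalues are real.
The sum of eigenvalues equals the trace of the matrix.
trace = 2 + 10 = 12

12


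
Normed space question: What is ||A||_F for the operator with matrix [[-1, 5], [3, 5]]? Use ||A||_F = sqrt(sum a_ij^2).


||A||_F^2 = sum a_ij^2
= (-1)^2 + 5^2 + 3^2 + 5^2
= 1 + 25 + 9 + 25 = 60
||A||_F = sqrt(60) = 7.7460

7.7460


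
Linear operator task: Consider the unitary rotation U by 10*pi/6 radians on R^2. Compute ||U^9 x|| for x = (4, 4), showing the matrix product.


U is a rotation by theta = 10*pi/6
U^9 = rotation by 9*theta = 90*pi/6 = 6*pi/6 (mod 2*pi)
cos(6*pi/6) = -1.0000, sin(6*pi/6) = 0.0000
U^9 x = (-1.0000 * 4 - 0.0000 * 4, 0.0000 * 4 + -1.0000 * 4)
= (-4.0000, -4.0000)
||U^9 x|| = sqrt((-4.0000)^2 + (-4.0000)^2) = sqrt(32.0000) = 5.6569

5.6569


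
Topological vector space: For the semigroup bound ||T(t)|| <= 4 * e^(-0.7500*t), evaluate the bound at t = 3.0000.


||T(3.0000)|| <= 4 * exp(-0.7500 * 3.0000)
= 4 * exp(-2.2500)
= 4 * 0.1054
= 0.4216

0.4216


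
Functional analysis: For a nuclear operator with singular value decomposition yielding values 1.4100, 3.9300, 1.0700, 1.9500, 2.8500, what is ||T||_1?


The nuclear norm is the sum of all singular values.
||T||_1 = 1.4100 + 3.9300 + 1.0700 + 1.9500 + 2.8500
= 11.2100

11.2100


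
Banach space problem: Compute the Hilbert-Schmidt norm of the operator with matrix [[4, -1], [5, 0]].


The Hilbert-Schmidt norm is sqrt(sum of squares of all entries).
Sum of squares = 4^2 + (-1)^2 + 5^2 + 0^2
= 16 + 1 + 25 + 0 = 42
||T||_HS = sqrt(42) = 6.4807

6.4807


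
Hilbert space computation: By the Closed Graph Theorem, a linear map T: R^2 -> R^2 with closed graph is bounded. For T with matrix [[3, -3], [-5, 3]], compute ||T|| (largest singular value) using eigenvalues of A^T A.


A^T A = [[34, -24], [-24, 18]]
trace(A^T A) = 52, det(A^T A) = 36
discriminant = 52^2 - 4*36 = 2560
Largest eigenvalue of A^T A = (trace + sqrt(disc))/2 = 51.2982
||T|| = sqrt(51.2982) = 7.1623

7.1623
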